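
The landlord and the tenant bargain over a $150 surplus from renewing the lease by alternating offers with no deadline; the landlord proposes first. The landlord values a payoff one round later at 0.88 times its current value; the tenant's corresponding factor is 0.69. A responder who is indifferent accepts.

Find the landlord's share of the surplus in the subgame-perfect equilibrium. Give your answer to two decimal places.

118.38

In a stationary SPE each proposer offers the other exactly their discounted continuation value.
If the landlord keeps x when proposing and the tenant keeps y when proposing, then x = 150 − 0.69y and y = 150 − 0.88x.
Solving: x = 150(1 − 0.69) / (1 − 0.88·0.69) = 46.5 / 0.3928 ≈ 118.3809.
The tenant gets 150 − 118.3809 ≈ 31.6191.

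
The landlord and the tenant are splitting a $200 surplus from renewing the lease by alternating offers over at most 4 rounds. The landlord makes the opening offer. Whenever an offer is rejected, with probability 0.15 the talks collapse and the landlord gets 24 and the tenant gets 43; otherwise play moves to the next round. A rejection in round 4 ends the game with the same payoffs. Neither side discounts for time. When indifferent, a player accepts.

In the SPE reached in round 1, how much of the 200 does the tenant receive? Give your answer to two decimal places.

141.64

Round 4 (the tenant proposes): the landlord gets 24 if talks fail, so the tenant offers 24 and keeps 176.
Round 3 (the landlord proposes): rejecting gives the tenant an expected 0.85 × 176 + 0.15 × 43 = 156.05; the landlord offers that and keeps 43.95.
Round 2 (the tenant proposes): rejecting gives the landlord an expected 0.85 × 43.95 + 0.15 × 24 = 40.9575. The tenant offers 40.9575 and keeps 200 − 40.9575 = 159.0425.
Round 1 (the landlord proposes): rejecting gives the tenant an expected 0.85 × 159.0425 + 0.15 × 43 = 141.636125, so the landlord offers 141.636125, keeping 58.363875.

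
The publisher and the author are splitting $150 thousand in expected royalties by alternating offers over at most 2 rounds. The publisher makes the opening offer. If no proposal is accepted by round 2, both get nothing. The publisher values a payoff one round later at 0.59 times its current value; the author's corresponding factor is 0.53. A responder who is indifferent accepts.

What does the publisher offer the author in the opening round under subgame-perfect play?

Round 2 (the author proposes): the publisher will accept anything ≥ 0, so the author offers 0 and keeps 150.
Round 1 (the publisher proposes): the author can get 150 next round, worth 0.53 × 150 = 79.5 now, so the publisher offers 79.5, keeping 70.5.

79.5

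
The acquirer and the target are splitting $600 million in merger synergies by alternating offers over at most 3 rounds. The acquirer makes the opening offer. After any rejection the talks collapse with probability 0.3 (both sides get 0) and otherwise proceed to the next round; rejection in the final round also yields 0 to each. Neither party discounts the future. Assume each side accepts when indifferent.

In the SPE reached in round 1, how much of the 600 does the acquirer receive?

Round 3 (the acquirer proposes): rejection yields 0 for the target; the acquirer offers 0 and keeps 600.
Round 2 (the target proposes): rejecting gives the acquirer an expected 0.7 × 600 = 420. The target offers 420 and keeps 600 − 420 = 180.
Round 1 (the acquirer proposes): rejecting gives the target an expected 0.7 × 180 = 126. The acquirer offers 126 and keeps 600 − 126 = 474.

474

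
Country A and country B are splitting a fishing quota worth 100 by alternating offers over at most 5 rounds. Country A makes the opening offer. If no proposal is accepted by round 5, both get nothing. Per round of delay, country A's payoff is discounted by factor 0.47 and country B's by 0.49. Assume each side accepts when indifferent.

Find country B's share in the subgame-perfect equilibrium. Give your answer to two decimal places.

Round 5 (country A proposes): rejection yields 0 for country B; country A offers 0 and keeps 100.
Round 4 (country B proposes): country A can get 100 next round, worth 0.47 × 100 = 47 now, so country B offers 47, keeping 53.
Round 3 (country A proposes): country B can get 53 next round, worth 0.49 × 53 = 25.97 now. Country A offers 25.97 and keeps 100 − 25.97 = 74.03.
Round 2 (country B proposes): country A can get 74.03 next round, worth 0.47 × 74.03 = 34.7941 now; country B offers that and keeps 65.2059.
Round 1 (country A proposes): country B can get 65.2059 next round, worth 0.49 × 65.2059 = 31.950891 now, so country A offers 31.950891, keeping 68.049109.

31.95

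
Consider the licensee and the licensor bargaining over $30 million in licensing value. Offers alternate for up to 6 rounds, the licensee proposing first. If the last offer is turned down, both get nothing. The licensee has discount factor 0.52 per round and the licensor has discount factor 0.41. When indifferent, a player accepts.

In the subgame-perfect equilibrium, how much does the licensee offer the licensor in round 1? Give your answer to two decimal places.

7.72

Work backward from the last round.
Round 6 (the licensor proposes): the licensee will accept anything ≥ 0, so the licensor offers 0 and keeps 30.
Round 5 (the licensee proposes): the licensor can get 30 next round, worth 0.41 × 30 = 12.3 now. The licensee offers 12.3 and keeps 30 − 12.3 = 17.7.
Round 4 (the licensor proposes): the licensee can get 17.7 next round, worth 0.52 × 17.7 = 9.204 now. The licensor offers 9.204 and keeps 30 − 9.204 = 20.796.
Round 3 (the licensee proposes): the licensor can get 20.796 next round, worth 0.41 × 20.796 = 8.52636 now, so the licensee offers 8.52636, keeping 21.47364.
Round 2 (the licensor proposes): the licensee can get 21.47364 next round, worth 0.52 × 21.47364 = 11.1662928 now. The licensor offers 11.1662928 and keeps 30 − 11.1662928 = 18.8337072.
Round 1 (the licensee proposes): the licensor can get 18.8337072 next round, worth 0.41 × 18.8337072 = 7.721819952 now; the licensee offers that and keeps 22.278180048.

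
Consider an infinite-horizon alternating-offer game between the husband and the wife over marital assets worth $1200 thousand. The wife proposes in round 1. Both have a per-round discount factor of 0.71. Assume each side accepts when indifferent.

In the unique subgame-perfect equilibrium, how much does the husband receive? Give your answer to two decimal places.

498.25

When the wife proposes, the husband accepts any offer worth at least 0.71 times what the husband would get by proposing next round; and vice versa.
This gives x = 1200 − 0.71y and y = 1200 − 0.71x, where x and y are each side's share when it proposes.
Hence (1 − 0.71·0.71)x = 1200(1 − 0.71), i.e. 0.4959·x = 348.
x ≈ 701.7544; the husband's share is 1200 − x ≈ 498.2456.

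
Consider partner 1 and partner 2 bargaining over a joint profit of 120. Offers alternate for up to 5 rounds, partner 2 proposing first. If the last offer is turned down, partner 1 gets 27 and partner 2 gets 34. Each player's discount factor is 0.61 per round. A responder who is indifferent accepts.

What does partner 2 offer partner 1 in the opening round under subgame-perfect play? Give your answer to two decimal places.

42.91

Work backward from the last round.
Round 5 (partner 2 proposes): partner 1 gets 27 if talks fail, so partner 2 offers 27 and keeps 93.
Round 4 (partner 1 proposes): partner 2 can get 93 next round, worth 0.61 × 93 = 56.73 now, so partner 1 offers 56.73, keeping 63.27.
Round 3 (partner 2 proposes): partner 1 can get 63.27 next round, worth 0.61 × 63.27 = 38.5947 now; partner 2 offers that and keeps 81.4053.
Round 2 (partner 1 proposes): partner 2 can get 81.4053 next round, worth 0.61 × 81.4053 = 49.657233 now. Partner 1 offers 49.657233 and keeps 120 − 49.657233 = 70.342767.
Round 1 (partner 2 proposes): partner 1 can get 70.342767 next round, worth 0.61 × 70.342767 = 42.90908787 now, so partner 2 offers 42.90908787, keeping 77.09091213.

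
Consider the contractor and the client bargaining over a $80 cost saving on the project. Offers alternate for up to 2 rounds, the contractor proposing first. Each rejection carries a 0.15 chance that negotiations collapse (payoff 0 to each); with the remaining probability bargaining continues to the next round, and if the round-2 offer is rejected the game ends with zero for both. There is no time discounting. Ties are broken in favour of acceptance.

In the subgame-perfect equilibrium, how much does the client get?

By backward induction:
Round 2 (the client proposes): the contractor will accept anything ≥ 0, so the client offers 0 and keeps 80.
Round 1 (the contractor proposes): rejecting gives the client an expected 0.85 × 80 = 68; the contractor offers that and keeps 12.

68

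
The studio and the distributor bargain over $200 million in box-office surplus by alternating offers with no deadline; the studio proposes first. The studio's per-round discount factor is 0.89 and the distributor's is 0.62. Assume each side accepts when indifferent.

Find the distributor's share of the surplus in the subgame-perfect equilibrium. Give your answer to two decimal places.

When the studio proposes, the distributor accepts any offer worth at least 0.62 times what the distributor would get by proposing next round; and vice versa.
This gives x = 200 − 0.62y and y = 200 − 0.89x, where x and y are each side's share when it proposes.
Hence (1 − 0.62·0.89)x = 200(1 − 0.62), i.e. 0.4482·x = 76.
x ≈ 169.5672; the distributor's share is 200 − x ≈ 30.4328.

30.43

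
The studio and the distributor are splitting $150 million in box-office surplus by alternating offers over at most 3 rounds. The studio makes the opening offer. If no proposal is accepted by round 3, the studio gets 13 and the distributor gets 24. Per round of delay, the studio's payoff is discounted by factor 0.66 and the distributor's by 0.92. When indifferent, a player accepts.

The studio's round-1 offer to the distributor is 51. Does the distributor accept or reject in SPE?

Round 3 (the studio proposes): the distributor gets 24 if talks fail, so the studio offers 24 and keeps 126.
Round 2 (the distributor proposes): the studio can get 126 next round, worth 0.66 × 126 = 83.16 now; the distributor offers that and keeps 66.84.
So by rejecting in round 1, the distributor gets 66.84 next round, worth 0.92 × 66.84 = 61.4928 now.
Offer 51 < 61.4928, so the distributor rejects.

Reject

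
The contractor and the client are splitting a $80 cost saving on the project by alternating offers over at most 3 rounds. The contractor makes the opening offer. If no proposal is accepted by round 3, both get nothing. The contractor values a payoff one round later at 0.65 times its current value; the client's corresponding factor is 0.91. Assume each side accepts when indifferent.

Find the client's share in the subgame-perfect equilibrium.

Work backward from the last round.
Round 3 (the contractor proposes): the client will accept anything ≥ 0, so the contractor offers 0 and keeps 80.
Round 2 (the client proposes): the contractor can get 80 next round, worth 0.65 × 80 = 52 now; the client offers that and keeps 28.
Round 1 (the contractor proposes): the client can get 28 next round, worth 0.91 × 28 = 25.48 now, so the contractor offers 25.48, keeping 54.52.

25.48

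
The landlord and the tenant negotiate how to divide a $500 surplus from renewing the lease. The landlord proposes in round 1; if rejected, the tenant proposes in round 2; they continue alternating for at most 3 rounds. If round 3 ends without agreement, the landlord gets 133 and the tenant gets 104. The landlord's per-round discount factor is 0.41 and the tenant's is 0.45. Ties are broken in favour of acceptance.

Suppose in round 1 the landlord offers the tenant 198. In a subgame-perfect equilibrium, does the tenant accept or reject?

Round 3 (the landlord proposes): the tenant gets 104 if talks fail, so the landlord offers 104 and keeps 396.
Round 2 (the tenant proposes): the landlord can get 396 next round, worth 0.41 × 396 = 162.36 now. The tenant offers 162.36 and keeps 500 − 162.36 = 337.64.
So by rejecting in round 1, the tenant gets 337.64 next round, worth 0.45 × 337.64 = 151.938 now.
Offer 198 ≥ 151.938, so the tenant accepts.

Accept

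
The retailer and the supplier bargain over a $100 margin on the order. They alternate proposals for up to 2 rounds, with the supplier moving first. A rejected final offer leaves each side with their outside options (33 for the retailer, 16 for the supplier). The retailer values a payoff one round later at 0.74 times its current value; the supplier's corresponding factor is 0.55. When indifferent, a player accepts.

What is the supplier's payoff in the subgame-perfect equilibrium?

Work backward from the last round.
Round 2 (the retailer proposes): the supplier gets 16 if talks fail, so the retailer offers 16 and keeps 84.
Round 1 (the supplier proposes): the retailer can get 84 next round, worth 0.74 × 84 = 62.16 now; the supplier offers that and keeps 37.84.

37.84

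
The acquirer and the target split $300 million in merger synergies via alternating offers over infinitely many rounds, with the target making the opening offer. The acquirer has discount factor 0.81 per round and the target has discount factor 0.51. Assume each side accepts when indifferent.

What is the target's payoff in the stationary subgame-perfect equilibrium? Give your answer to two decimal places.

When the target proposes, the acquirer accepts any offer worth at least 0.81 times what the acquirer would get by proposing next round; and vice versa.
This gives x = 300 − 0.81y and y = 300 − 0.51x, where x and y are each side's share when it proposes.
Hence (1 − 0.81·0.51)x = 300(1 − 0.81), i.e. 0.5869·x = 57.
x ≈ 97.1205; the acquirer's share is 300 − x ≈ 202.8795.

97.12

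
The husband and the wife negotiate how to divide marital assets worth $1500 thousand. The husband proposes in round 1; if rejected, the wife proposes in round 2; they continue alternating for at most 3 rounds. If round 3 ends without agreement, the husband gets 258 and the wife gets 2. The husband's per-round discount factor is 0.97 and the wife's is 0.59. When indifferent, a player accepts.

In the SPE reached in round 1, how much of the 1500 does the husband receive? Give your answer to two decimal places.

1472.31

Round 3 (the husband proposes): the wife gets 2 if talks fail, so the husband offers 2 and keeps 1498.
Round 2 (the wife proposes): the husband can get 1498 next round, worth 0.97 × 1498 = 1453.06 now, so the wife offers 1453.06, keeping 46.94.
Round 1 (the husband proposes): the wife can get 46.94 next round, worth 0.59 × 46.94 = 27.6946 now; the husband offers that and keeps 1472.3054.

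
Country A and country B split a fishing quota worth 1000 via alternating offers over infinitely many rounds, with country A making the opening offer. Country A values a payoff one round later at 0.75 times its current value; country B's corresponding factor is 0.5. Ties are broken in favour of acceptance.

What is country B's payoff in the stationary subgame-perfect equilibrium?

200

When country A proposes, country B accepts any offer worth at least 0.5 times what country B would get by proposing next round; and vice versa.
This gives x = 1000 − 0.5y and y = 1000 − 0.75x, where x and y are each side's share when it proposes.
Hence (1 − 0.5·0.75)x = 1000(1 − 0.5), i.e. 0.625·x = 500.
x = 800; country B's share is 1000 − x = 200.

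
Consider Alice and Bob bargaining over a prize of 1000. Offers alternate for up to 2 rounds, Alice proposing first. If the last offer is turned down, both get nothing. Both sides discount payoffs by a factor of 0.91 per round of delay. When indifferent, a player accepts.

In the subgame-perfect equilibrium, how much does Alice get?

90

Round 2 (Bob proposes): rejection yields 0 for Alice; Bob offers 0 and keeps 1000.
Round 1 (Alice proposes): Bob can get 1000 next round, worth 0.91 × 1000 = 910 now; Alice offers that and keeps 90.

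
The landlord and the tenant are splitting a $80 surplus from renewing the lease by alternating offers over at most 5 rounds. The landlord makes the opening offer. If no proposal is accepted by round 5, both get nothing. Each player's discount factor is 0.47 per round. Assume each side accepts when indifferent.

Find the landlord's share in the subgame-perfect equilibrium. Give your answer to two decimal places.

By backward induction:
Round 5 (the landlord proposes): rejection yields 0 for the tenant; the landlord offers 0 and keeps 80.
Round 4 (the tenant proposes): the landlord can get 80 next round, worth 0.47 × 80 = 37.6 now; the tenant offers that and keeps 42.4.
Round 3 (the landlord proposes): the tenant can get 42.4 next round, worth 0.47 × 42.4 = 19.928 now, so the landlord offers 19.928, keeping 60.072.
Round 2 (the tenant proposes): the landlord can get 60.072 next round, worth 0.47 × 60.072 = 28.23384 now, so the tenant offers 28.23384, keeping 51.76616.
Round 1 (the landlord proposes): the tenant can get 51.76616 next round, worth 0.47 × 51.76616 = 24.3300952 now, so the landlord offers 24.3300952, keeping 55.6699048.

55.67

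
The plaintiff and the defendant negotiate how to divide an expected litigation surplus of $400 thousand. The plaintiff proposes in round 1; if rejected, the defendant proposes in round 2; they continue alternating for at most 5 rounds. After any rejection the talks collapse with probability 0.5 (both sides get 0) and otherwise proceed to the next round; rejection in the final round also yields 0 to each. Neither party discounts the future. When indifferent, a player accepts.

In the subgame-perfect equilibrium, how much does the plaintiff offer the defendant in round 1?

By backward induction:
Round 5 (the plaintiff proposes): the defendant will accept anything ≥ 0, so the plaintiff offers 0 and keeps 400.
Round 4 (the defendant proposes): rejecting gives the plaintiff an expected 0.5 × 400 = 200; the defendant offers that and keeps 200.
Round 3 (the plaintiff proposes): rejecting gives the defendant an expected 0.5 × 200 = 100. The plaintiff offers 100 and keeps 400 − 100 = 300.
Round 2 (the defendant proposes): rejecting gives the plaintiff an expected 0.5 × 300 = 150, so the defendant offers 150, keeping 250.
Round 1 (the plaintiff proposes): rejecting gives the defendant an expected 0.5 × 250 = 125. The plaintiff offers 125 and keeps 400 − 125 = 275.

125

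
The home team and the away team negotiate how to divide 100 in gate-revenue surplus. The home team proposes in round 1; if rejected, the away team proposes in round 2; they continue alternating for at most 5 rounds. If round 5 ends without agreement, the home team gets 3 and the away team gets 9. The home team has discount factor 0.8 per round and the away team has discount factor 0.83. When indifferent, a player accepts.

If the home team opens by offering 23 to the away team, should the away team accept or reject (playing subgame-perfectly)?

Reject

Round 5 (the home team proposes): the away team gets 9 if talks fail, so the home team offers 9 and keeps 91.
Round 4 (the away team proposes): the home team can get 91 next round, worth 0.8 × 91 = 72.8 now; the away team offers that and keeps 27.2.
Round 3 (the home team proposes): the away team can get 27.2 next round, worth 0.83 × 27.2 = 22.576 now; the home team offers that and keeps 77.424.
Round 2 (the away team proposes): the home team can get 77.424 next round, worth 0.8 × 77.424 = 61.9392 now. The away team offers 61.9392 and keeps 100 − 61.9392 = 38.0608.
So by rejecting in round 1, the away team gets 38.0608 next round, worth 0.83 × 38.0608 = 31.590464 now.
Offer 23 < 31.590464, so the away team rejects.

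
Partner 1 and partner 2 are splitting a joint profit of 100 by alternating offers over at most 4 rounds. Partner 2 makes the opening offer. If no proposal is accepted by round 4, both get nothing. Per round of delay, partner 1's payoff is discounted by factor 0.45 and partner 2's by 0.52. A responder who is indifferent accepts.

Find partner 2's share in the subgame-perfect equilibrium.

Round 4 (partner 1 proposes): partner 2 will accept anything ≥ 0, so partner 1 offers 0 and keeps 100.
Round 3 (partner 2 proposes): partner 1 can get 100 next round, worth 0.45 × 100 = 45 now. Partner 2 offers 45 and keeps 100 − 45 = 55.
Round 2 (partner 1 proposes): partner 2 can get 55 next round, worth 0.52 × 55 = 28.6 now. Partner 1 offers 28.6 and keeps 100 − 28.6 = 71.4.
Round 1 (partner 2 proposes): partner 1 can get 71.4 next round, worth 0.45 × 71.4 = 32.13 now; partner 2 offers that and keeps 67.87.

67.87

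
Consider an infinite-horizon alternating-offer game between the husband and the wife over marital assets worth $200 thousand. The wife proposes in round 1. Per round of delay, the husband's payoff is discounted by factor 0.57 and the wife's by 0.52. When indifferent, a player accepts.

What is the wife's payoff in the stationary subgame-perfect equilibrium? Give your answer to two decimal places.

In a stationary SPE each proposer offers the other exactly their discounted continuation value.
If the wife keeps x when proposing and the husband keeps y when proposing, then x = 200 − 0.57y and y = 200 − 0.52x.
Solving: x = 200(1 − 0.57) / (1 − 0.52·0.57) = 86 / 0.7036 ≈ 122.2285.
The husband gets 200 − 122.2285 ≈ 77.7715.

122.23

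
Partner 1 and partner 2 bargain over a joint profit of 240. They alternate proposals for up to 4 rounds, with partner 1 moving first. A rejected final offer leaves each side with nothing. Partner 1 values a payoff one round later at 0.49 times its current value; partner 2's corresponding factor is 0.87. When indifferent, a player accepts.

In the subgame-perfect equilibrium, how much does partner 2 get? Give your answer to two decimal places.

195.50

By backward induction:
Round 4 (partner 2 proposes): partner 1 will accept anything ≥ 0, so partner 2 offers 0 and keeps 240.
Round 3 (partner 1 proposes): partner 2 can get 240 next round, worth 0.87 × 240 = 208.8 now. Partner 1 offers 208.8 and keeps 240 − 208.8 = 31.2.
Round 2 (partner 2 proposes): partner 1 can get 31.2 next round, worth 0.49 × 31.2 = 15.288 now; partner 2 offers that and keeps 224.712.
Round 1 (partner 1 proposes): partner 2 can get 224.712 next round, worth 0.87 × 224.712 = 195.49944 now. Partner 1 offers 195.49944 and keeps 240 − 195.49944 = 44.50056.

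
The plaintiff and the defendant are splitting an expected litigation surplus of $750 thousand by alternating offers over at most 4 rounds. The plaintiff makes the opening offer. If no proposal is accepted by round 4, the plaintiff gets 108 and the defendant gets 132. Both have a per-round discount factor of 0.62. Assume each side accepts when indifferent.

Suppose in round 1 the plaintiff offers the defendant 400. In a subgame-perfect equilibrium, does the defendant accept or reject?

Work out the defendant's continuation value if the offer is rejected.
Round 4 (the defendant proposes): the plaintiff gets 108 if talks fail, so the defendant offers 108 and keeps 642.
Round 3 (the plaintiff proposes): the defendant can get 642 next round, worth 0.62 × 642 = 398.04 now; the plaintiff offers that and keeps 351.96.
Round 2 (the defendant proposes): the plaintiff can get 351.96 next round, worth 0.62 × 351.96 = 218.2152 now. The defendant offers 218.2152 and keeps 750 − 218.2152 = 531.7848.
So by rejecting in round 1, the defendant gets 531.7848 next round, worth 0.62 × 531.7848 = 329.706576 now.
Offer 400 ≥ 329.706576, so the defendant accepts.

Accept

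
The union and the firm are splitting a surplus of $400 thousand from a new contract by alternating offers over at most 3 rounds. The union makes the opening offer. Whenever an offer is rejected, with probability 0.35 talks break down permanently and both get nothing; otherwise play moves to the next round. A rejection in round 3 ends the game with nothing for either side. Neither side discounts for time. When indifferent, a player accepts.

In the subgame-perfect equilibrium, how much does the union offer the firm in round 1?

By backward induction:
Round 3 (the union proposes): the firm will accept anything ≥ 0, so the union offers 0 and keeps 400.
Round 2 (the firm proposes): rejecting gives the union an expected 0.65 × 400 = 260, so the firm offers 260, keeping 140.
Round 1 (the union proposes): rejecting gives the firm an expected 0.65 × 140 = 91. The union offers 91 and keeps 400 − 91 = 309.

91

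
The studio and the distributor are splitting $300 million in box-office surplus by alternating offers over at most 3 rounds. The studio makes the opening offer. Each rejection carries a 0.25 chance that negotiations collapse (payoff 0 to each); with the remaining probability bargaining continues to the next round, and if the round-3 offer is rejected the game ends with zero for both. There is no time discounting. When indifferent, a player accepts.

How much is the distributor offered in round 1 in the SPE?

Round 3 (the studio proposes): the distributor will accept anything ≥ 0, so the studio offers 0 and keeps 300.
Round 2 (the distributor proposes): rejecting gives the studio an expected 0.75 × 300 = 225; the distributor offers that and keeps 75.
Round 1 (the studio proposes): rejecting gives the distributor an expected 0.75 × 75 = 56.25; the studio offers that and keeps 243.75.

56.25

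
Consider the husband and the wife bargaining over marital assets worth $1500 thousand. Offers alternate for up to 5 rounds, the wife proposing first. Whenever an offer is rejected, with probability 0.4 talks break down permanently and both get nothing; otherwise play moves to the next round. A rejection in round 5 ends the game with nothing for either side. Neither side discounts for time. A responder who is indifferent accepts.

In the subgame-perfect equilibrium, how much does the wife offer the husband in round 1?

489.6

By backward induction:
Round 5 (the wife proposes): rejection yields 0 for the husband; the wife offers 0 and keeps 1500.
Round 4 (the husband proposes): rejecting gives the wife an expected 0.6 × 1500 = 900. The husband offers 900 and keeps 1500 − 900 = 600.
Round 3 (the wife proposes): rejecting gives the husband an expected 0.6 × 600 = 360. The wife offers 360 and keeps 1500 − 360 = 1140.
Round 2 (the husband proposes): rejecting gives the wife an expected 0.6 × 1140 = 684; the husband offers that and keeps 816.
Round 1 (the wife proposes): rejecting gives the husband an expected 0.6 × 816 = 489.6; the wife offers that and keeps 1010.4.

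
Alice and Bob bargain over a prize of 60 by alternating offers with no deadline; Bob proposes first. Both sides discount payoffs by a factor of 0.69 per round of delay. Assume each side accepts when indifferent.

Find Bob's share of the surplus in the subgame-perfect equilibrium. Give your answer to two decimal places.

Let x be Bob's share when Bob proposes and y be Alice's share when Alice proposes.
Alice accepts iff offered ≥ 0.69·y, so x = 60 − 0.69y. Symmetrically y = 60 − 0.69x.
Substituting: x = 60 − 0.69(60 − 0.69x), giving x(1 − 0.69·0.69) = 60(1 − 0.69).
So x = 60 × 0.31 / 0.5239 ≈ 35.5030, and Alice receives 60 − x ≈ 24.4970.

35.50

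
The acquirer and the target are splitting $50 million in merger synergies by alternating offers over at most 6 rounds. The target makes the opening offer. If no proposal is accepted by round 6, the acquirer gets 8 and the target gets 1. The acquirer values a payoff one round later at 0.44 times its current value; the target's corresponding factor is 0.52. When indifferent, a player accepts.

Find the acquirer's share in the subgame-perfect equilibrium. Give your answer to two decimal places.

Work backward from the last round.
Round 6 (the acquirer proposes): the target gets 1 if talks fail, so the acquirer offers 1 and keeps 49.
Round 5 (the target proposes): the acquirer can get 49 next round, worth 0.44 × 49 = 21.56 now, so the target offers 21.56, keeping 28.44.
Round 4 (the acquirer proposes): the target can get 28.44 next round, worth 0.52 × 28.44 = 14.7888 now; the acquirer offers that and keeps 35.2112.
Round 3 (the target proposes): the acquirer can get 35.2112 next round, worth 0.44 × 35.2112 = 15.492928 now; the target offers that and keeps 34.507072.
Round 2 (the acquirer proposes): the target can get 34.507072 next round, worth 0.52 × 34.507072 = 17.94367744 now. The acquirer offers 17.94367744 and keeps 50 − 17.94367744 = 32.05632256.
Round 1 (the target proposes): the acquirer can get 32.05632256 next round, worth 0.44 × 32.05632256 = 14.1047819264 now; the target offers that and keeps 35.8952180736.

14.10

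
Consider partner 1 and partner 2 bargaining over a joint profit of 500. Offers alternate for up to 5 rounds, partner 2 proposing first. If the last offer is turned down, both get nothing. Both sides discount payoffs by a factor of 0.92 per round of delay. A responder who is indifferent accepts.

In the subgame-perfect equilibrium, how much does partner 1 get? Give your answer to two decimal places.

67.95

Round 5 (partner 2 proposes): partner 1 will accept anything ≥ 0, so partner 2 offers 0 and keeps 500.
Round 4 (partner 1 proposes): partner 2 can get 500 next round, worth 0.92 × 500 = 460 now. Partner 1 offers 460 and keeps 500 − 460 = 40.
Round 3 (partner 2 proposes): partner 1 can get 40 next round, worth 0.92 × 40 = 36.8 now; partner 2 offers that and keeps 463.2.
Round 2 (partner 1 proposes): partner 2 can get 463.2 next round, worth 0.92 × 463.2 = 426.144 now. Partner 1 offers 426.144 and keeps 500 − 426.144 = 73.856.
Round 1 (partner 2 proposes): partner 1 can get 73.856 next round, worth 0.92 × 73.856 = 67.94752 now, so partner 2 offers 67.94752, keeping 432.05248.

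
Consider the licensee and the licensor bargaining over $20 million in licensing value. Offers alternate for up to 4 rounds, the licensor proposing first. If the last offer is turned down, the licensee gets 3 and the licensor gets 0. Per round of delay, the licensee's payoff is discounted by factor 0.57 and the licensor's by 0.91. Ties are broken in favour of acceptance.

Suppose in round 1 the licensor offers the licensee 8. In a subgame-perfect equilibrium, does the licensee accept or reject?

Accept

Work out the licensee's continuation value if the offer is rejected.
Round 4 (the licensee proposes): the licensor will accept anything ≥ 0, so the licensee offers 0 and keeps 20.
Round 3 (the licensor proposes): the licensee can get 20 next round, worth 0.57 × 20 = 11.4 now; the licensor offers that and keeps 8.6.
Round 2 (the licensee proposes): the licensor can get 8.6 next round, worth 0.91 × 8.6 = 7.826 now. The licensee offers 7.826 and keeps 20 − 7.826 = 12.174.
So by rejecting in round 1, the licensee gets 12.174 next round, worth 0.57 × 12.174 = 6.93918 now.
Offer 8 ≥ 6.93918, so the licensee accepts.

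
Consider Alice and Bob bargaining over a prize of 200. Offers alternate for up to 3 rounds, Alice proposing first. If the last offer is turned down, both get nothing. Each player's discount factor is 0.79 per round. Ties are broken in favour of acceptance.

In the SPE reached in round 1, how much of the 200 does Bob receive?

33.18

Round 3 (Alice proposes): rejection yields 0 for Bob; Alice offers 0 and keeps 200.
Round 2 (Bob proposes): Alice can get 200 next round, worth 0.79 × 200 = 158 now. Bob offers 158 and keeps 200 − 158 = 42.
Round 1 (Alice proposes): Bob can get 42 next round, worth 0.79 × 42 = 33.18 now. Alice offers 33.18 and keeps 200 − 33.18 = 166.82.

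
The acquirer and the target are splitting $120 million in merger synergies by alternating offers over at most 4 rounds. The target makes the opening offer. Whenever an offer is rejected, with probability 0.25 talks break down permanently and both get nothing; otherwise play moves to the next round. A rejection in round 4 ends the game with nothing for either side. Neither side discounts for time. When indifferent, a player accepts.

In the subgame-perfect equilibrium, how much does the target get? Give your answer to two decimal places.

Round 4 (the acquirer proposes): rejection yields 0 for the target; the acquirer offers 0 and keeps 120.
Round 3 (the target proposes): rejecting gives the acquirer an expected 0.75 × 120 = 90, so the target offers 90, keeping 30.
Round 2 (the acquirer proposes): rejecting gives the target an expected 0.75 × 30 = 22.5; the acquirer offers that and keeps 97.5.
Round 1 (the target proposes): rejecting gives the acquirer an expected 0.75 × 97.5 = 73.125. The target offers 73.125 and keeps 120 − 73.125 = 46.875.

46.88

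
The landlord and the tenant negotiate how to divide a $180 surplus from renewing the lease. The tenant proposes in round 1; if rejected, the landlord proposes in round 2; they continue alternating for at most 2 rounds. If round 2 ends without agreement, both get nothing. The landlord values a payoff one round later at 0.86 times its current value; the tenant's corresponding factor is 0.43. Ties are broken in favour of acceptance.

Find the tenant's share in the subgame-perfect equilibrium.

Round 2 (the landlord proposes): rejection yields 0 for the tenant; the landlord offers 0 and keeps 180.
Round 1 (the tenant proposes): the landlord can get 180 next round, worth 0.86 × 180 = 154.8 now; the tenant offers that and keeps 25.2.

25.2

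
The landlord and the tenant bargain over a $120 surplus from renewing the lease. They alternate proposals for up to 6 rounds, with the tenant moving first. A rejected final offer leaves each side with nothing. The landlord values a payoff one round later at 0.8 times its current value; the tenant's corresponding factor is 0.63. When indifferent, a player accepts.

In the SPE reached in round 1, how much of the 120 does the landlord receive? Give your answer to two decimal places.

77.81

Round 6 (the landlord proposes): rejection yields 0 for the tenant; the landlord offers 0 and keeps 120.
Round 5 (the tenant proposes): the landlord can get 120 next round, worth 0.8 × 120 = 96 now, so the tenant offers 96, keeping 24.
Round 4 (the landlord proposes): the tenant can get 24 next round, worth 0.63 × 24 = 15.12 now; the landlord offers that and keeps 104.88.
Round 3 (the tenant proposes): the landlord can get 104.88 next round, worth 0.8 × 104.88 = 83.904 now, so the tenant offers 83.904, keeping 36.096.
Round 2 (the landlord proposes): the tenant can get 36.096 next round, worth 0.63 × 36.096 = 22.74048 now. The landlord offers 22.74048 and keeps 120 − 22.74048 = 97.25952.
Round 1 (the tenant proposes): the landlord can get 97.25952 next round, worth 0.8 × 97.25952 = 77.807616 now. The tenant offers 77.807616 and keeps 120 − 77.807616 = 42.192384.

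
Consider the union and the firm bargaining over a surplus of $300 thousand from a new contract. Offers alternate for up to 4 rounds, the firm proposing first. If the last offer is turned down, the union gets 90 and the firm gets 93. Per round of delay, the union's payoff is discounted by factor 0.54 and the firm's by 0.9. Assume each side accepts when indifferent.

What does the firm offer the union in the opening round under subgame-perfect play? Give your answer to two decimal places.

70.53

By backward induction:
Round 4 (the union proposes): the firm gets 93 if talks fail, so the union offers 93 and keeps 207.
Round 3 (the firm proposes): the union can get 207 next round, worth 0.54 × 207 = 111.78 now, so the firm offers 111.78, keeping 188.22.
Round 2 (the union proposes): the firm can get 188.22 next round, worth 0.9 × 188.22 = 169.398 now; the union offers that and keeps 130.602.
Round 1 (the firm proposes): the union can get 130.602 next round, worth 0.54 × 130.602 = 70.52508 now, so the firm offers 70.52508, keeping 229.47492.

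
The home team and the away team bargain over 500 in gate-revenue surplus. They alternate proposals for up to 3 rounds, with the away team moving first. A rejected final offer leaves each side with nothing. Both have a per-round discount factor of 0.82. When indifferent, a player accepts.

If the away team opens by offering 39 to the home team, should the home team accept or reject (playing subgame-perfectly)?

Round 3 (the away team proposes): rejection yields 0 for the home team; the away team offers 0 and keeps 500.
Round 2 (the home team proposes): the away team can get 500 next round, worth 0.82 × 500 = 410 now; the home team offers that and keeps 90.
So by rejecting in round 1, the home team gets 90 next round, worth 0.82 × 90 = 73.8 now.
Offer 39 < 73.8, so the home team rejects.

Reject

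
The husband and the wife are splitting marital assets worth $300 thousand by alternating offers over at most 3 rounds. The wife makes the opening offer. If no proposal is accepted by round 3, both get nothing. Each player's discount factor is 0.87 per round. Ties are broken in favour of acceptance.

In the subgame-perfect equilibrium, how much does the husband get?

33.93

Round 3 (the wife proposes): rejection yields 0 for the husband; the wife offers 0 and keeps 300.
Round 2 (the husband proposes): the wife can get 300 next round, worth 0.87 × 300 = 261 now, so the husband offers 261, keeping 39.
Round 1 (the wife proposes): the husband can get 39 next round, worth 0.87 × 39 = 33.93 now, so the wife offers 33.93, keeping 266.07.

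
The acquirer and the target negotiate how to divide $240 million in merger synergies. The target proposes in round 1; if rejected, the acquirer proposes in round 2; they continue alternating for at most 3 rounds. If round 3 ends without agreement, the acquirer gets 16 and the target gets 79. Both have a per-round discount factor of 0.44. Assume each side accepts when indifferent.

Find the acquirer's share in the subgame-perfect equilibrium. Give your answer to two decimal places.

Round 3 (the target proposes): the acquirer gets 16 if talks fail, so the target offers 16 and keeps 224.
Round 2 (the acquirer proposes): the target can get 224 next round, worth 0.44 × 224 = 98.56 now; the acquirer offers that and keeps 141.44.
Round 1 (the target proposes): the acquirer can get 141.44 next round, worth 0.44 × 141.44 = 62.2336 now, so the target offers 62.2336, keeping 177.7664.

62.23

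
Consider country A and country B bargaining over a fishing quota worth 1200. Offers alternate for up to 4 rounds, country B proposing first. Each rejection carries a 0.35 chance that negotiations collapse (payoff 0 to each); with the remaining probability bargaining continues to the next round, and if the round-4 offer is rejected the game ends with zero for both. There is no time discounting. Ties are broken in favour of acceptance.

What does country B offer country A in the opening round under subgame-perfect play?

602.55

Round 4 (country A proposes): country B will accept anything ≥ 0, so country A offers 0 and keeps 1200.
Round 3 (country B proposes): rejecting gives country A an expected 0.65 × 1200 = 780, so country B offers 780, keeping 420.
Round 2 (country A proposes): rejecting gives country B an expected 0.65 × 420 = 273; country A offers that and keeps 927.
Round 1 (country B proposes): rejecting gives country A an expected 0.65 × 927 = 602.55; country B offers that and keeps 597.45.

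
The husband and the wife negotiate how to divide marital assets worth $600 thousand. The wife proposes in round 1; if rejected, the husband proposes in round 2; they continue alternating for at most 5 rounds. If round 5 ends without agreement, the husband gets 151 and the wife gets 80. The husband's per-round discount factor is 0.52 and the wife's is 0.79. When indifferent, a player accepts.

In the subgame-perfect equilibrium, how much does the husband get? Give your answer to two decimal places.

117.92

Round 5 (the wife proposes): the husband gets 151 if talks fail, so the wife offers 151 and keeps 449.
Round 4 (the husband proposes): the wife can get 449 next round, worth 0.79 × 449 = 354.71 now; the husband offers that and keeps 245.29.
Round 3 (the wife proposes): the husband can get 245.29 next round, worth 0.52 × 245.29 = 127.5508 now. The wife offers 127.5508 and keeps 600 − 127.5508 = 472.4492.
Round 2 (the husband proposes): the wife can get 472.4492 next round, worth 0.79 × 472.4492 = 373.234868 now. The husband offers 373.234868 and keeps 600 − 373.234868 = 226.765132.
Round 1 (the wife proposes): the husband can get 226.765132 next round, worth 0.52 × 226.765132 = 117.91786864 now, so the wife offers 117.91786864, keeping 482.08213136.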